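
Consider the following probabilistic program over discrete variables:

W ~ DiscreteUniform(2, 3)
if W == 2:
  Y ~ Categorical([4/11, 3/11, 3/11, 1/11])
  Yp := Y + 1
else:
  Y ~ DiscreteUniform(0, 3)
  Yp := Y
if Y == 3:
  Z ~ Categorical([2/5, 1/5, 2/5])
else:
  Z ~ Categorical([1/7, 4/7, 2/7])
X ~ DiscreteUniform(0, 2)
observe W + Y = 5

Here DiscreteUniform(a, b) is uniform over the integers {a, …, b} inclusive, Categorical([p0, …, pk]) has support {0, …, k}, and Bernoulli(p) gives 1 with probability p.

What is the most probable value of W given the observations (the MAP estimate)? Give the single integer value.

argmax_v P(W = v | obs) = 3

Enumerate traces; 18 have nonzero weight after conditioning:
  (W=2, Y=3, Z=0, X=0) weight 1/165
  (W=2, Y=3, Z=0, X=1) weight 1/165
  (W=2, Y=3, Z=0, X=2) weight 1/165
  (W=2, Y=3, Z=1, X=0) weight 1/330
  (W=2, Y=3, Z=1, X=1) weight 1/330
  (W=2, Y=3, Z=1, X=2) weight 1/330
  (W=2, Y=3, Z=2, X=0) weight 1/165
  (W=2, Y=3, Z=2, X=1) weight 1/165
  (W=3, Y=2, Z=0, X=0) weight 1/168
  … 9 more
Group by W:
  weight(W=2) = 1/22
  weight(W=3) = 1/8
Total weight = 1/22 + 1/8 = 15/88
P(W=2 | obs) = 1/22 / 15/88 = 4/15
P(W=3 | obs) = 1/8 / 15/88 = 11/15
argmax = 3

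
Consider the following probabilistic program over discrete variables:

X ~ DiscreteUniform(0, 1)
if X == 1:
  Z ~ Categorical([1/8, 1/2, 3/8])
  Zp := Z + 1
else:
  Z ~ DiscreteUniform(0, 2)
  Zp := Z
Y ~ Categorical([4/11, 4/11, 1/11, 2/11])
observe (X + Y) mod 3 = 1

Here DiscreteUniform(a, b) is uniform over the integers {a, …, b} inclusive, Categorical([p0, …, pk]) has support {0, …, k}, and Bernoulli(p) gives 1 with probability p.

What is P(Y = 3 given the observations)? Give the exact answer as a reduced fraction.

Enumerate traces; 9 have nonzero weight after conditioning:
  (X=0, Z=0, Y=1) weight 2/33
  (X=0, Z=1, Y=1) weight 2/33
  (X=0, Z=2, Y=1) weight 2/33
  (X=1, Z=0, Y=0) weight 1/44
  (X=1, Z=0, Y=3) weight 1/88
  (X=1, Z=1, Y=0) weight 1/11
  (X=1, Z=1, Y=3) weight 1/22
  (X=1, Z=2, Y=0) weight 3/44
  … 1 more
Group by Y:
  weight(Y=0) = 2/11
  weight(Y=1) = 2/11
  weight(Y=3) = 1/11
Total weight = 2/11 + 2/11 + 1/11 = 5/11
P(Y=0 | obs) = 2/11 / 5/11 = 2/5
P(Y=1 | obs) = 2/11 / 5/11 = 2/5
P(Y=3 | obs) = 1/11 / 5/11 = 1/5

P(Y = 3 | obs) = 1/5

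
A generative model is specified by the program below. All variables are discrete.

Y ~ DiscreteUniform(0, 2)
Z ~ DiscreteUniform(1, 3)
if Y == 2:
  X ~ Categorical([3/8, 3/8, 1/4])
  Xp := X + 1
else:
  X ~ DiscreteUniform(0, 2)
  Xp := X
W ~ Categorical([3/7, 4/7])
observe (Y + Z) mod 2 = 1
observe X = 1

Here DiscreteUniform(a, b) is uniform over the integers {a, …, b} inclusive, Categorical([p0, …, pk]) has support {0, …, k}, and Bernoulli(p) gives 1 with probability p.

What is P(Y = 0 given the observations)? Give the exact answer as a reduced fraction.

P(Y = 0 | obs) = 8/21

Enumerate traces; 10 have nonzero weight after conditioning:
  (Y=0, Z=1, X=1, W=0) weight 1/63
  (Y=0, Z=1, X=1, W=1) weight 4/189
  (Y=0, Z=3, X=1, W=0) weight 1/63
  (Y=0, Z=3, X=1, W=1) weight 4/189
  (Y=1, Z=2, X=1, W=0) weight 1/63
  (Y=1, Z=2, X=1, W=1) weight 4/189
  (Y=2, Z=1, X=1, W=0) weight 1/56
  (Y=2, Z=1, X=1, W=1) weight 1/42
  … 2 more
Group by Y:
  weight(Y=0) = 2/27
  weight(Y=1) = 1/27
  weight(Y=2) = 1/12
Total weight = 2/27 + 1/27 + 1/12 = 7/36
P(Y=0 | obs) = 2/27 / 7/36 = 8/21
P(Y=1 | obs) = 1/27 / 7/36 = 4/21
P(Y=2 | obs) = 1/12 / 7/36 = 3/7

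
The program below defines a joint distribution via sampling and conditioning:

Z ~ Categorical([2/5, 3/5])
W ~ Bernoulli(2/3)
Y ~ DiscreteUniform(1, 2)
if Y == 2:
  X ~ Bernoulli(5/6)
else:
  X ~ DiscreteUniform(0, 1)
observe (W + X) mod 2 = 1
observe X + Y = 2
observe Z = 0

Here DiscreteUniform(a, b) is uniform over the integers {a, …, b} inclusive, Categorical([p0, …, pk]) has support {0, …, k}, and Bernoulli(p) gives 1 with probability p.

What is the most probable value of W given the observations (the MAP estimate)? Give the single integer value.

Enumerate traces; 2 have nonzero weight after conditioning:
  (Z=0, W=0, Y=1, X=1) weight 1/30
  (Z=0, W=1, Y=2, X=0) weight 1/45
Group by W:
  weight(W=0) = 1/30
  weight(W=1) = 1/45
Total weight = 1/30 + 1/45 = 1/18
P(W=0 | obs) = 1/30 / 1/18 = 3/5
P(W=1 | obs) = 1/45 / 1/18 = 2/5
argmax = 0

argmax_v P(W = v | obs) = 0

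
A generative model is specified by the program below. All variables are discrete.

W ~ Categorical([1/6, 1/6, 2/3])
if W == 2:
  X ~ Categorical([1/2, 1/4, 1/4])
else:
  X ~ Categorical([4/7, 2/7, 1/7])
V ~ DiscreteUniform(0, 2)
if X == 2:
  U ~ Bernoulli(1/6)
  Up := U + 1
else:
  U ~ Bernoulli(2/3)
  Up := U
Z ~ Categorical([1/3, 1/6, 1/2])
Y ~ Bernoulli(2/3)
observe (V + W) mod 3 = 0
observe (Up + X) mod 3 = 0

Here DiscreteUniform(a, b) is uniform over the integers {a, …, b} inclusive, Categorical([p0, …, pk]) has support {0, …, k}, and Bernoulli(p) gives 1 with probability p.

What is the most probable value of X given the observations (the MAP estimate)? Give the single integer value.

Enumerate traces; 36 have nonzero weight after conditioning:
  (W=0, X=0, V=0, U=0, Z=0, Y=0) weight 2/1701
  (W=0, X=0, V=0, U=0, Z=0, Y=1) weight 4/1701
  (W=0, X=0, V=0, U=0, Z=1, Y=0) weight 1/1701
  (W=0, X=0, V=0, U=0, Z=1, Y=1) weight 2/1701
  (W=0, X=0, V=0, U=0, Z=2, Y=0) weight 1/567
  (W=0, X=0, V=0, U=0, Z=2, Y=1) weight 2/567
  (W=0, X=2, V=0, U=0, Z=0, Y=0) weight 5/6804
  (W=0, X=2, V=0, U=0, Z=0, Y=1) weight 5/3402
  … 28 more
Group by X:
  weight(X=0) = 11/189
  weight(X=2) = 5/84
Total weight = 11/189 + 5/84 = 89/756
P(X=0 | obs) = 11/189 / 89/756 = 44/89
P(X=2 | obs) = 5/84 / 89/756 = 45/89
argmax = 2

argmax_v P(X = v | obs) = 2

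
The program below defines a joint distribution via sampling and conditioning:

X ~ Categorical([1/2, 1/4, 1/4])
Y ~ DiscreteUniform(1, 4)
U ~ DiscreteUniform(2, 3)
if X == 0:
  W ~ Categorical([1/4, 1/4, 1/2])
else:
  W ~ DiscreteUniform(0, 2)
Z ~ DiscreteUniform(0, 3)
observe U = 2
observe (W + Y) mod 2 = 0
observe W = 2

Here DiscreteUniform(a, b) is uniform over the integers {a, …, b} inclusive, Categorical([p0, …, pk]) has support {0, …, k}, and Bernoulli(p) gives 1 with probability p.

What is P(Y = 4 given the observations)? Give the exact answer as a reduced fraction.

P(Y = 4 | obs) = 1/2

Enumerate traces; 24 have nonzero weight after conditioning:
  (X=0, Y=2, U=2, W=2, Z=0) weight 1/128
  (X=0, Y=2, U=2, W=2, Z=1) weight 1/128
  (X=0, Y=2, U=2, W=2, Z=2) weight 1/128
  (X=0, Y=2, U=2, W=2, Z=3) weight 1/128
  (X=0, Y=4, U=2, W=2, Z=0) weight 1/128
  (X=0, Y=4, U=2, W=2, Z=1) weight 1/128
  (X=0, Y=4, U=2, W=2, Z=2) weight 1/128
  (X=0, Y=4, U=2, W=2, Z=3) weight 1/128
  … 16 more
Group by Y:
  weight(Y=2) = 5/96
  weight(Y=4) = 5/96
Total weight = 5/96 + 5/96 = 5/48
P(Y=2 | obs) = 5/96 / 5/48 = 1/2
P(Y=4 | obs) = 5/96 / 5/48 = 1/2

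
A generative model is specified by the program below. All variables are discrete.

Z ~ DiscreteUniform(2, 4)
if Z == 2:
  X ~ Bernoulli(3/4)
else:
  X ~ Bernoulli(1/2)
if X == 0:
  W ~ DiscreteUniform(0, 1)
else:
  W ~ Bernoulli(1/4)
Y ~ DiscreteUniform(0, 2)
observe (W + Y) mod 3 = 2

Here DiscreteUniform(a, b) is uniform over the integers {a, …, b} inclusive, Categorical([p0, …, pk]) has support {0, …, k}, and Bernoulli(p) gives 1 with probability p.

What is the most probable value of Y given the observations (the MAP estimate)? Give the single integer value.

Enumerate traces; 12 have nonzero weight after conditioning:
  (Z=2, X=0, W=0, Y=2) weight 1/72
  (Z=2, X=0, W=1, Y=1) weight 1/72
  (Z=2, X=1, W=0, Y=2) weight 1/16
  (Z=2, X=1, W=1, Y=1) weight 1/48
  (Z=3, X=0, W=0, Y=2) weight 1/36
  (Z=3, X=0, W=1, Y=1) weight 1/36
  (Z=3, X=1, W=0, Y=2) weight 1/24
  (Z=3, X=1, W=1, Y=1) weight 1/72
  … 4 more
Group by Y:
  weight(Y=1) = 17/144
  weight(Y=2) = 31/144
Total weight = 17/144 + 31/144 = 1/3
P(Y=1 | obs) = 17/144 / 1/3 = 17/48
P(Y=2 | obs) = 31/144 / 1/3 = 31/48
argmax = 2

argmax_v P(Y = v | obs) = 2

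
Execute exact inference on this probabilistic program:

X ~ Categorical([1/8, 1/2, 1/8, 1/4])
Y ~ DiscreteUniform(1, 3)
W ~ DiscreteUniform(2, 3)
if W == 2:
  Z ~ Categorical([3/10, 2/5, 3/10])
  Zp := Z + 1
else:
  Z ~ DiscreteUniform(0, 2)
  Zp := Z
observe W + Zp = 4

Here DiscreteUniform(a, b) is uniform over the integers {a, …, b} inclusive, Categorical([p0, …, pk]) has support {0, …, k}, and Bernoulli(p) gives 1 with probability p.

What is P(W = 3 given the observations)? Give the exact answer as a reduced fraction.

Enumerate traces; 24 have nonzero weight after conditioning:
  (X=0, Y=1, W=2, Z=1) weight 1/120
  (X=0, Y=1, W=3, Z=1) weight 1/144
  (X=0, Y=2, W=2, Z=1) weight 1/120
  (X=0, Y=2, W=3, Z=1) weight 1/144
  (X=0, Y=3, W=2, Z=1) weight 1/120
  (X=0, Y=3, W=3, Z=1) weight 1/144
  (X=1, Y=1, W=2, Z=1) weight 1/30
  (X=1, Y=1, W=3, Z=1) weight 1/36
  … 16 more
Group by W:
  weight(W=2) = 1/5
  weight(W=3) = 1/6
Total weight = 1/5 + 1/6 = 11/30
P(W=2 | obs) = 1/5 / 11/30 = 6/11
P(W=3 | obs) = 1/6 / 11/30 = 5/11

P(W = 3 | obs) = 5/11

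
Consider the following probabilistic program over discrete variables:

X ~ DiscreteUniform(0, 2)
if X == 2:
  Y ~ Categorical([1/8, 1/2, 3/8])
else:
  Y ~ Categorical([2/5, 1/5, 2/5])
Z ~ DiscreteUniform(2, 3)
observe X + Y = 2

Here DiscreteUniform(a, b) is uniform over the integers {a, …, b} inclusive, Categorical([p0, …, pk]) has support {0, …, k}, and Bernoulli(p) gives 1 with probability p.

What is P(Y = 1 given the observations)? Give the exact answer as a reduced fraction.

Enumerate traces; 6 have nonzero weight after conditioning:
  (X=0, Y=2, Z=2) weight 1/15
  (X=0, Y=2, Z=3) weight 1/15
  (X=1, Y=1, Z=2) weight 1/30
  (X=1, Y=1, Z=3) weight 1/30
  (X=2, Y=0, Z=2) weight 1/48
  (X=2, Y=0, Z=3) weight 1/48
Group by Y:
  weight(Y=0) = 1/24
  weight(Y=1) = 1/15
  weight(Y=2) = 2/15
Total weight = 1/24 + 1/15 + 2/15 = 29/120
P(Y=0 | obs) = 1/24 / 29/120 = 5/29
P(Y=1 | obs) = 1/15 / 29/120 = 8/29
P(Y=2 | obs) = 2/15 / 29/120 = 16/29

P(Y = 1 | obs) = 8/29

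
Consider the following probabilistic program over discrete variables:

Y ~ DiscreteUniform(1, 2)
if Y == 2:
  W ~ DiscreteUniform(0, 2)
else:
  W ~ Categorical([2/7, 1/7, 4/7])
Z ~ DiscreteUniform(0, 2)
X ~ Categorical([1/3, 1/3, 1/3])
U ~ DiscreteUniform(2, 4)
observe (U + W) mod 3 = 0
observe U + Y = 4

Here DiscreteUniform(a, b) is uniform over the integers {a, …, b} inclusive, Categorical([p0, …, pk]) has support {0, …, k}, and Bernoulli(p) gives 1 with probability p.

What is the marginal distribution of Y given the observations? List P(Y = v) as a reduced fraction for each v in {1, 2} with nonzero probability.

P(Y=1) = 6/13, P(Y=2) = 7/13

Enumerate traces; 18 have nonzero weight after conditioning:
  (Y=1, W=0, Z=0, X=0, U=3) weight 1/189
  (Y=1, W=0, Z=0, X=1, U=3) weight 1/189
  (Y=1, W=0, Z=0, X=2, U=3) weight 1/189
  (Y=1, W=0, Z=1, X=0, U=3) weight 1/189
  (Y=1, W=0, Z=1, X=1, U=3) weight 1/189
  (Y=1, W=0, Z=1, X=2, U=3) weight 1/189
  (Y=1, W=0, Z=2, X=0, U=3) weight 1/189
  (Y=1, W=0, Z=2, X=1, U=3) weight 1/189
  (Y=2, W=1, Z=0, X=0, U=2) weight 1/162
  … 9 more
Group by Y:
  weight(Y=1) = 1/21
  weight(Y=2) = 1/18
Total weight = 1/21 + 1/18 = 13/126
P(Y=1 | obs) = 1/21 / 13/126 = 6/13
P(Y=2 | obs) = 1/18 / 13/126 = 7/13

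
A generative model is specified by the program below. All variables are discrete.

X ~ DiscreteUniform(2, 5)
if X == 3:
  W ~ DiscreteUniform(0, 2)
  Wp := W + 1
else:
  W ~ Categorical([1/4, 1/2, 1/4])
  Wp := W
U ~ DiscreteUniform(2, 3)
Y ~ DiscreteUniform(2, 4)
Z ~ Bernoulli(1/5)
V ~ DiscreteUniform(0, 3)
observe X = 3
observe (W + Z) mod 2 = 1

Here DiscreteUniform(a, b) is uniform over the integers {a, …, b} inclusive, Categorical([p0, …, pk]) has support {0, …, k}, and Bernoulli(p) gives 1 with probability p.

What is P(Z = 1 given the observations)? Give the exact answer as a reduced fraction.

P(Z = 1 | obs) = 1/3

Enumerate traces; 72 have nonzero weight after conditioning:
  (X=3, W=0, U=2, Y=2, Z=1, V=0) weight 1/1440
  (X=3, W=0, U=2, Y=2, Z=1, V=1) weight 1/1440
  (X=3, W=0, U=2, Y=2, Z=1, V=2) weight 1/1440
  (X=3, W=0, U=2, Y=2, Z=1, V=3) weight 1/1440
  (X=3, W=0, U=2, Y=3, Z=1, V=0) weight 1/1440
  (X=3, W=0, U=2, Y=3, Z=1, V=1) weight 1/1440
  (X=3, W=0, U=2, Y=3, Z=1, V=2) weight 1/1440
  (X=3, W=0, U=2, Y=3, Z=1, V=3) weight 1/1440
  (X=3, W=1, U=2, Y=2, Z=0, V=0) weight 1/360
  … 63 more
Group by Z:
  weight(Z=0) = 1/15
  weight(Z=1) = 1/30
Total weight = 1/15 + 1/30 = 1/10
P(Z=0 | obs) = 1/15 / 1/10 = 2/3
P(Z=1 | obs) = 1/30 / 1/10 = 1/3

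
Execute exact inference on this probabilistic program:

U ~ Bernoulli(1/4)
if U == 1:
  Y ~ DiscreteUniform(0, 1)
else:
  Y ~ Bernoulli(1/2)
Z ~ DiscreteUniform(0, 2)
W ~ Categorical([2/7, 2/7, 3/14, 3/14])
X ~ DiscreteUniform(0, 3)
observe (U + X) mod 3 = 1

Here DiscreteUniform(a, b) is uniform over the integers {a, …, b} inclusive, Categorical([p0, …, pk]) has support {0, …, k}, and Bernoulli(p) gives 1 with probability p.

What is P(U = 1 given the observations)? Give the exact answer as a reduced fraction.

P(U = 1 | obs) = 2/5

Enumerate traces; 72 have nonzero weight after conditioning:
  (U=0, Y=0, Z=0, W=0, X=1) weight 1/112
  (U=0, Y=0, Z=0, W=1, X=1) weight 1/112
  (U=0, Y=0, Z=0, W=2, X=1) weight 3/448
  (U=0, Y=0, Z=0, W=3, X=1) weight 3/448
  (U=0, Y=0, Z=1, W=0, X=1) weight 1/112
  (U=0, Y=0, Z=1, W=1, X=1) weight 1/112
  (U=0, Y=0, Z=1, W=2, X=1) weight 3/448
  (U=0, Y=0, Z=1, W=3, X=1) weight 3/448
  (U=1, Y=0, Z=0, W=0, X=0) weight 1/336
  … 63 more
Group by U:
  weight(U=0) = 3/16
  weight(U=1) = 1/8
Total weight = 3/16 + 1/8 = 5/16
P(U=0 | obs) = 3/16 / 5/16 = 3/5
P(U=1 | obs) = 1/8 / 5/16 = 2/5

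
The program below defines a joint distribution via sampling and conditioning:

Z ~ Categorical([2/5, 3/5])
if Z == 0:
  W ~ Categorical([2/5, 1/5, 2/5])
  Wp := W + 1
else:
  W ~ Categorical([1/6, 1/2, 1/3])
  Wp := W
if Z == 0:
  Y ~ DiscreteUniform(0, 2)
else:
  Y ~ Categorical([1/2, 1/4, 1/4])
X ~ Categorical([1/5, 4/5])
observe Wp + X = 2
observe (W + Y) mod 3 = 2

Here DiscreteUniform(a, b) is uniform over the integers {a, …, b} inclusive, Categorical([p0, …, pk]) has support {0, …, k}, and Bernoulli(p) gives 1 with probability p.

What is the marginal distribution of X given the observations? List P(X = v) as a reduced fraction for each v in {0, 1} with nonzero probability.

Enumerate traces; 4 have nonzero weight after conditioning:
  (Z=0, W=0, Y=2, X=1) weight 16/375
  (Z=0, W=1, Y=1, X=0) weight 2/375
  (Z=1, W=1, Y=1, X=1) weight 3/50
  (Z=1, W=2, Y=0, X=0) weight 1/50
Group by X:
  weight(X=0) = 19/750
  weight(X=1) = 77/750
Total weight = 19/750 + 77/750 = 16/125
P(X=0 | obs) = 19/750 / 16/125 = 19/96
P(X=1 | obs) = 77/750 / 16/125 = 77/96

P(X=0) = 19/96, P(X=1) = 77/96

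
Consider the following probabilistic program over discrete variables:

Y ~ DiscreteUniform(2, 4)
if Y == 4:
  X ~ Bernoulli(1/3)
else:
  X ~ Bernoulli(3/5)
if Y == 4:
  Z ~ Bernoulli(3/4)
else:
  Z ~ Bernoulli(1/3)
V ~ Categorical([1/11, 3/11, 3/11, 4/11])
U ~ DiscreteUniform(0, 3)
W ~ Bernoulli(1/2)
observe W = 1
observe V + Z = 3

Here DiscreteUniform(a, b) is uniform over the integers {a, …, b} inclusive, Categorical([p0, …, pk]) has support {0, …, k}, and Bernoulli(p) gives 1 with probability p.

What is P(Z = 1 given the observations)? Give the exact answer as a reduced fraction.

P(Z = 1 | obs) = 51/127

Enumerate traces; 48 have nonzero weight after conditioning:
  (Y=2, X=0, Z=0, V=3, U=0, W=1) weight 2/495
  (Y=2, X=0, Z=0, V=3, U=1, W=1) weight 2/495
  (Y=2, X=0, Z=0, V=3, U=2, W=1) weight 2/495
  (Y=2, X=0, Z=0, V=3, U=3, W=1) weight 2/495
  (Y=2, X=0, Z=1, V=2, U=0, W=1) weight 1/660
  (Y=2, X=0, Z=1, V=2, U=1, W=1) weight 1/660
  (Y=2, X=0, Z=1, V=2, U=2, W=1) weight 1/660
  (Y=2, X=0, Z=1, V=2, U=3, W=1) weight 1/660
  … 40 more
Group by Z:
  weight(Z=0) = 19/198
  weight(Z=1) = 17/264
Total weight = 19/198 + 17/264 = 127/792
P(Z=0 | obs) = 19/198 / 127/792 = 76/127
P(Z=1 | obs) = 17/264 / 127/792 = 51/127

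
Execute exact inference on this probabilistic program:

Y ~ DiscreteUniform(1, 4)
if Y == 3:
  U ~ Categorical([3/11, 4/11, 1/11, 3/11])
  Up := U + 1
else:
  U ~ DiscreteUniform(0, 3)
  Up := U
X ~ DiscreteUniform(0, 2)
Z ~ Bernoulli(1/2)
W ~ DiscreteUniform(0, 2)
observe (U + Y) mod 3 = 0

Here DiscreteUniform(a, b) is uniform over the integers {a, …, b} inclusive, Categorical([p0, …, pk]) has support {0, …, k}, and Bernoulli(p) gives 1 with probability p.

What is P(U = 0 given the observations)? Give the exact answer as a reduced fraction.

P(U = 0 | obs) = 4/19

Enumerate traces; 90 have nonzero weight after conditioning:
  (Y=1, U=2, X=0, Z=0, W=0) weight 1/288
  (Y=1, U=2, X=0, Z=0, W=1) weight 1/288
  (Y=1, U=2, X=0, Z=0, W=2) weight 1/288
  (Y=1, U=2, X=0, Z=1, W=0) weight 1/288
  (Y=1, U=2, X=0, Z=1, W=1) weight 1/288
  (Y=1, U=2, X=0, Z=1, W=2) weight 1/288
  (Y=1, U=2, X=1, Z=0, W=0) weight 1/288
  (Y=1, U=2, X=1, Z=0, W=1) weight 1/288
  (Y=2, U=1, X=0, Z=0, W=0) weight 1/288
  (Y=3, U=0, X=0, Z=0, W=0) weight 1/264
  … 80 more
Group by U:
  weight(U=0) = 3/44
  weight(U=1) = 1/16
  weight(U=2) = 1/8
  weight(U=3) = 3/44
Total weight = 3/44 + 1/16 + 1/8 + 3/44 = 57/176
P(U=0 | obs) = 3/44 / 57/176 = 4/19
P(U=1 | obs) = 1/16 / 57/176 = 11/57
P(U=2 | obs) = 1/8 / 57/176 = 22/57
P(U=3 | obs) = 3/44 / 57/176 = 4/19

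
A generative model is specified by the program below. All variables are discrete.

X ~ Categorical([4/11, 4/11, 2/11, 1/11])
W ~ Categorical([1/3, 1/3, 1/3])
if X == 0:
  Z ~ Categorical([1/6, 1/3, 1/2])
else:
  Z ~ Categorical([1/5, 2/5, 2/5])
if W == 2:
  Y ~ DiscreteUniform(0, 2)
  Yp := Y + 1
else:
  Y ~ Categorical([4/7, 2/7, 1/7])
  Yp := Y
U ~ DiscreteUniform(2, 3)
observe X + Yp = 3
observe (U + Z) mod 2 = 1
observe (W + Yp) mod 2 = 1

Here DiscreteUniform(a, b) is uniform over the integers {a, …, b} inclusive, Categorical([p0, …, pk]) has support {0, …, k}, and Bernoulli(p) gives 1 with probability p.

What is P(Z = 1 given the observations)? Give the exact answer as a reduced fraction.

P(Z = 1 | obs) = 44/117

Enumerate traces; 15 have nonzero weight after conditioning:
  (X=0, W=2, Z=0, Y=2, U=3) weight 1/297
  (X=0, W=2, Z=1, Y=2, U=2) weight 2/297
  (X=0, W=2, Z=2, Y=2, U=3) weight 1/99
  (X=1, W=1, Z=0, Y=2, U=3) weight 2/1155
  (X=1, W=1, Z=1, Y=2, U=2) weight 4/1155
  (X=1, W=1, Z=2, Y=2, U=3) weight 4/1155
  (X=2, W=0, Z=0, Y=1, U=3) weight 2/1155
  (X=2, W=0, Z=1, Y=1, U=2) weight 4/1155
  … 7 more
Group by Z:
  weight(Z=0) = 2/189
  weight(Z=1) = 4/189
  weight(Z=2) = 17/693
Total weight = 2/189 + 4/189 + 17/693 = 13/231
P(Z=0 | obs) = 2/189 / 13/231 = 22/117
P(Z=1 | obs) = 4/189 / 13/231 = 44/117
P(Z=2 | obs) = 17/693 / 13/231 = 17/39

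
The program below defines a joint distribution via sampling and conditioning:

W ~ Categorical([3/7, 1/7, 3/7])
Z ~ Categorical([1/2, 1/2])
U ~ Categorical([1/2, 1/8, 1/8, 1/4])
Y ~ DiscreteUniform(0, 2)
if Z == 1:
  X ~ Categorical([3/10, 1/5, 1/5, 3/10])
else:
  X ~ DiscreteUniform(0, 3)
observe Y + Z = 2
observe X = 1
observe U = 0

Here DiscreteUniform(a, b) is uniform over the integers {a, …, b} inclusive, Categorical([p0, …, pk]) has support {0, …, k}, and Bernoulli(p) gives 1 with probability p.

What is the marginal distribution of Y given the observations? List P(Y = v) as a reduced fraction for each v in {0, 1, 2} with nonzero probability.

P(Y=1) = 4/9, P(Y=2) = 5/9

Enumerate traces; 6 have nonzero weight after conditioning:
  (W=0, Z=0, U=0, Y=2, X=1) weight 1/112
  (W=0, Z=1, U=0, Y=1, X=1) weight 1/140
  (W=1, Z=0, U=0, Y=2, X=1) weight 1/336
  (W=1, Z=1, U=0, Y=1, X=1) weight 1/420
  (W=2, Z=0, U=0, Y=2, X=1) weight 1/112
  (W=2, Z=1, U=0, Y=1, X=1) weight 1/140
Group by Y:
  weight(Y=1) = 1/60
  weight(Y=2) = 1/48
Total weight = 1/60 + 1/48 = 3/80
P(Y=1 | obs) = 1/60 / 3/80 = 4/9
P(Y=2 | obs) = 1/48 / 3/80 = 5/9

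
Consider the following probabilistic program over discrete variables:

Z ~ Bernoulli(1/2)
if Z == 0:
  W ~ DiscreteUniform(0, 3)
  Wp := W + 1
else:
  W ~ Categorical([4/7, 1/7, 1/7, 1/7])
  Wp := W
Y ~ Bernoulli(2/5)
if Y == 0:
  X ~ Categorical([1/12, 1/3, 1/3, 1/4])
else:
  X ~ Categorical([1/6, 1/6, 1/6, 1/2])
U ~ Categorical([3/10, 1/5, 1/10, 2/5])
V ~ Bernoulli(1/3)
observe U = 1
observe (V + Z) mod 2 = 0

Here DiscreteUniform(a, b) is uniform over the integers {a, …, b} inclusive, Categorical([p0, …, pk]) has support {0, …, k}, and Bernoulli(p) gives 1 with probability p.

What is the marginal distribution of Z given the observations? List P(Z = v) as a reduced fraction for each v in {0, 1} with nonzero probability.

Enumerate traces; 64 have nonzero weight after conditioning:
  (Z=0, W=0, Y=0, X=0, U=1, V=0) weight 1/1200
  (Z=0, W=0, Y=0, X=1, U=1, V=0) weight 1/300
  (Z=0, W=0, Y=0, X=2, U=1, V=0) weight 1/300
  (Z=0, W=0, Y=0, X=3, U=1, V=0) weight 1/400
  (Z=0, W=0, Y=1, X=0, U=1, V=0) weight 1/900
  (Z=0, W=0, Y=1, X=1, U=1, V=0) weight 1/900
  (Z=0, W=0, Y=1, X=2, U=1, V=0) weight 1/900
  (Z=0, W=0, Y=1, X=3, U=1, V=0) weight 1/300
  (Z=1, W=0, Y=0, X=0, U=1, V=1) weight 1/1050
  … 55 more
Group by Z:
  weight(Z=0) = 1/15
  weight(Z=1) = 1/30
Total weight = 1/15 + 1/30 = 1/10
P(Z=0 | obs) = 1/15 / 1/10 = 2/3
P(Z=1 | obs) = 1/30 / 1/10 = 1/3

P(Z=0) = 2/3, P(Z=1) = 1/3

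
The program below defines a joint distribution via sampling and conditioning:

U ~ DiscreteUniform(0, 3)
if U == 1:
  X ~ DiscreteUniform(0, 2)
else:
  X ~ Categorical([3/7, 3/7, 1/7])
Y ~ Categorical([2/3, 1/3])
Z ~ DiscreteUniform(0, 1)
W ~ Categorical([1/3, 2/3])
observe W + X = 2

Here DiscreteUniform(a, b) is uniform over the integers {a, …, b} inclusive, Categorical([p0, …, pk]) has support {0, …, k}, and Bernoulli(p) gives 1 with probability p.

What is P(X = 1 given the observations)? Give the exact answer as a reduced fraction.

Enumerate traces; 32 have nonzero weight after conditioning:
  (U=0, X=1, Y=0, Z=0, W=1) weight 1/42
  (U=0, X=1, Y=0, Z=1, W=1) weight 1/42
  (U=0, X=1, Y=1, Z=0, W=1) weight 1/84
  (U=0, X=1, Y=1, Z=1, W=1) weight 1/84
  (U=0, X=2, Y=0, Z=0, W=0) weight 1/252
  (U=0, X=2, Y=0, Z=1, W=0) weight 1/252
  (U=0, X=2, Y=1, Z=0, W=0) weight 1/504
  (U=0, X=2, Y=1, Z=1, W=0) weight 1/504
  … 24 more
Group by X:
  weight(X=1) = 17/63
  weight(X=2) = 4/63
Total weight = 17/63 + 4/63 = 1/3
P(X=1 | obs) = 17/63 / 1/3 = 17/21
P(X=2 | obs) = 4/63 / 1/3 = 4/21

P(X = 1 | obs) = 17/21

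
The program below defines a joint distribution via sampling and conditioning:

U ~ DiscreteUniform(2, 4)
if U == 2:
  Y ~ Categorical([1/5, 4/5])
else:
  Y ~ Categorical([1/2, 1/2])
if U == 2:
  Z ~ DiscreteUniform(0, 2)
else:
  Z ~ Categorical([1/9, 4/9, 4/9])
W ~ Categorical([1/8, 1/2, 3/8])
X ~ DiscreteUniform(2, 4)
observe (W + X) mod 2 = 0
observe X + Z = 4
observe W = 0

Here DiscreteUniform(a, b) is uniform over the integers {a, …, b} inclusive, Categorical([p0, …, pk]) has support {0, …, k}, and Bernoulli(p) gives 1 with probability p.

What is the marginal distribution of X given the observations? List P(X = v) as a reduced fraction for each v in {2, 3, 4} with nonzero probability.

P(X=2) = 11/16, P(X=4) = 5/16

Enumerate traces; 12 have nonzero weight after conditioning:
  (U=2, Y=0, Z=0, W=0, X=4) weight 1/1080
  (U=2, Y=0, Z=2, W=0, X=2) weight 1/1080
  (U=2, Y=1, Z=0, W=0, X=4) weight 1/270
  (U=2, Y=1, Z=2, W=0, X=2) weight 1/270
  (U=3, Y=0, Z=0, W=0, X=4) weight 1/1296
  (U=3, Y=0, Z=2, W=0, X=2) weight 1/324
  (U=3, Y=1, Z=0, W=0, X=4) weight 1/1296
  (U=3, Y=1, Z=2, W=0, X=2) weight 1/324
  … 4 more
Group by X:
  weight(X=2) = 11/648
  weight(X=4) = 5/648
Total weight = 11/648 + 5/648 = 2/81
P(X=2 | obs) = 11/648 / 2/81 = 11/16
P(X=4 | obs) = 5/648 / 2/81 = 5/16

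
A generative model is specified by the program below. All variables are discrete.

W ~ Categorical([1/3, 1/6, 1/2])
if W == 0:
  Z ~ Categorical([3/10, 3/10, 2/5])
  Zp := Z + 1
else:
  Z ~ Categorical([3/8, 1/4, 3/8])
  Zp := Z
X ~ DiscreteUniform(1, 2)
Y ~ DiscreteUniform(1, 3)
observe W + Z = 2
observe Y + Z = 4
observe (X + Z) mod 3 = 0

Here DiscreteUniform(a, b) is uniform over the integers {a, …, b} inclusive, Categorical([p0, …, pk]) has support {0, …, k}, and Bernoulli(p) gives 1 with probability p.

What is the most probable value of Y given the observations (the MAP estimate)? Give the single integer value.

Enumerate traces; 2 have nonzero weight after conditioning:
  (W=0, Z=2, X=1, Y=2) weight 1/45
  (W=1, Z=1, X=2, Y=3) weight 1/144
Group by Y:
  weight(Y=2) = 1/45
  weight(Y=3) = 1/144
Total weight = 1/45 + 1/144 = 7/240
P(Y=2 | obs) = 1/45 / 7/240 = 16/21
P(Y=3 | obs) = 1/144 / 7/240 = 5/21
argmax = 2

argmax_v P(Y = v | obs) = 2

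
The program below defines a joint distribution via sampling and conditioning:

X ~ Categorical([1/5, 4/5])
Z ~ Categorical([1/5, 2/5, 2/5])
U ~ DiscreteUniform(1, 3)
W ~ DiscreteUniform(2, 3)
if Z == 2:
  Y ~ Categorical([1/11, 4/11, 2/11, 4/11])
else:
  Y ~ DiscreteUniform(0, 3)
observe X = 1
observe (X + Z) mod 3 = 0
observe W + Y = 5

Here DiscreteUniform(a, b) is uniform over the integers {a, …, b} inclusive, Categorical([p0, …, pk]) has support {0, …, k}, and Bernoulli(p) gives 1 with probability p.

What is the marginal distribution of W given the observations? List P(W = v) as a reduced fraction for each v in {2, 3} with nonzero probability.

Enumerate traces; 6 have nonzero weight after conditioning:
  (X=1, Z=2, U=1, W=2, Y=3) weight 16/825
  (X=1, Z=2, U=1, W=3, Y=2) weight 8/825
  (X=1, Z=2, U=2, W=2, Y=3) weight 16/825
  (X=1, Z=2, U=2, W=3, Y=2) weight 8/825
  (X=1, Z=2, U=3, W=2, Y=3) weight 16/825
  (X=1, Z=2, U=3, W=3, Y=2) weight 8/825
Group by W:
  weight(W=2) = 16/275
  weight(W=3) = 8/275
Total weight = 16/275 + 8/275 = 24/275
P(W=2 | obs) = 16/275 / 24/275 = 2/3
P(W=3 | obs) = 8/275 / 24/275 = 1/3

P(W=2) = 2/3, P(W=3) = 1/3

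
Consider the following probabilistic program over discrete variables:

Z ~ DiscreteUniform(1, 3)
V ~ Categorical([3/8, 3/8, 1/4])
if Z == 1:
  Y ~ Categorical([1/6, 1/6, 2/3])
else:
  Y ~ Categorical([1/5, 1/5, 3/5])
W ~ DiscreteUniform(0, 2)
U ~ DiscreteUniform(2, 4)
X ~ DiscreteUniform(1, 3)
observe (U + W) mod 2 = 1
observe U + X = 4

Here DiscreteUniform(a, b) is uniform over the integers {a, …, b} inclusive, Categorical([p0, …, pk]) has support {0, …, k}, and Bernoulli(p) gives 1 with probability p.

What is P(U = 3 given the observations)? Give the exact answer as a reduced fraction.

Enumerate traces; 81 have nonzero weight after conditioning:
  (Z=1, V=0, Y=0, W=0, U=3, X=1) weight 1/1296
  (Z=1, V=0, Y=0, W=1, U=2, X=2) weight 1/1296
  (Z=1, V=0, Y=0, W=2, U=3, X=1) weight 1/1296
  (Z=1, V=0, Y=1, W=0, U=3, X=1) weight 1/1296
  (Z=1, V=0, Y=1, W=1, U=2, X=2) weight 1/1296
  (Z=1, V=0, Y=1, W=2, U=3, X=1) weight 1/1296
  (Z=1, V=0, Y=2, W=0, U=3, X=1) weight 1/324
  (Z=1, V=0, Y=2, W=1, U=2, X=2) weight 1/324
  … 73 more
Group by U:
  weight(U=2) = 1/27
  weight(U=3) = 2/27
Total weight = 1/27 + 2/27 = 1/9
P(U=2 | obs) = 1/27 / 1/9 = 1/3
P(U=3 | obs) = 2/27 / 1/9 = 2/3

P(U = 3 | obs) = 2/3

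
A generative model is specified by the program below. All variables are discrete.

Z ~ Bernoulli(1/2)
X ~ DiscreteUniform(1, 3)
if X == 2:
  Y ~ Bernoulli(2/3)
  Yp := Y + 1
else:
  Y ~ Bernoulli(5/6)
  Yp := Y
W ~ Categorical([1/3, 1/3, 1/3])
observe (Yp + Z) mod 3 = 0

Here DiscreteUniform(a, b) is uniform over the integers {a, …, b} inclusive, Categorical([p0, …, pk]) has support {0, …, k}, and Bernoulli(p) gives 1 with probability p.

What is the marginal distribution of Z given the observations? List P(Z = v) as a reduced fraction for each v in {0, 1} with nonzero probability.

Enumerate traces; 9 have nonzero weight after conditioning:
  (Z=0, X=1, Y=0, W=0) weight 1/108
  (Z=0, X=1, Y=0, W=1) weight 1/108
  (Z=0, X=1, Y=0, W=2) weight 1/108
  (Z=0, X=3, Y=0, W=0) weight 1/108
  (Z=0, X=3, Y=0, W=1) weight 1/108
  (Z=0, X=3, Y=0, W=2) weight 1/108
  (Z=1, X=2, Y=1, W=0) weight 1/27
  (Z=1, X=2, Y=1, W=1) weight 1/27
  … 1 more
Group by Z:
  weight(Z=0) = 1/18
  weight(Z=1) = 1/9
Total weight = 1/18 + 1/9 = 1/6
P(Z=0 | obs) = 1/18 / 1/6 = 1/3
P(Z=1 | obs) = 1/9 / 1/6 = 2/3

P(Z=0) = 1/3, P(Z=1) = 2/3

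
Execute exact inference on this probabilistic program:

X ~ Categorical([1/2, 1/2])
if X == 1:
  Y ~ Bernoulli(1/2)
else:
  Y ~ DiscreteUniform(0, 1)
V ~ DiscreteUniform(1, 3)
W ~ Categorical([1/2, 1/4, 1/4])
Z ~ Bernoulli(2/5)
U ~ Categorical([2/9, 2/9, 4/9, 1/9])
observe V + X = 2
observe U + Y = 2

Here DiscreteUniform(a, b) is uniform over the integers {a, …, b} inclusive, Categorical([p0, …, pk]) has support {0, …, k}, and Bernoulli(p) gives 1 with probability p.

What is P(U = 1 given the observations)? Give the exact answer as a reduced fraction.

P(U = 1 | obs) = 1/3

Enumerate traces; 24 have nonzero weight after conditioning:
  (X=0, Y=0, V=2, W=0, Z=0, U=2) weight 1/90
  (X=0, Y=0, V=2, W=0, Z=1, U=2) weight 1/135
  (X=0, Y=0, V=2, W=1, Z=0, U=2) weight 1/180
  (X=0, Y=0, V=2, W=1, Z=1, U=2) weight 1/270
  (X=0, Y=0, V=2, W=2, Z=0, U=2) weight 1/180
  (X=0, Y=0, V=2, W=2, Z=1, U=2) weight 1/270
  (X=0, Y=1, V=2, W=0, Z=0, U=1) weight 1/180
  (X=0, Y=1, V=2, W=0, Z=1, U=1) weight 1/270
  … 16 more
Group by U:
  weight(U=1) = 1/27
  weight(U=2) = 2/27
Total weight = 1/27 + 2/27 = 1/9
P(U=1 | obs) = 1/27 / 1/9 = 1/3
P(U=2 | obs) = 2/27 / 1/9 = 2/3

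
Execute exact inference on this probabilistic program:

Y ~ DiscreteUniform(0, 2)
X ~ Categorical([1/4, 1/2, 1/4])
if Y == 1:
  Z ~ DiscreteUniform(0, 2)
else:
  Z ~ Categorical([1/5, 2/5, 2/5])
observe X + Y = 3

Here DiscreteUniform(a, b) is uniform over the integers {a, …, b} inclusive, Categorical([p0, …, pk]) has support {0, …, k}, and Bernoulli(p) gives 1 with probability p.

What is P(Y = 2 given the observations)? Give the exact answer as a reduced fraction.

P(Y = 2 | obs) = 2/3

Enumerate traces; 6 have nonzero weight after conditioning:
  (Y=1, X=2, Z=0) weight 1/36
  (Y=1, X=2, Z=1) weight 1/36
  (Y=1, X=2, Z=2) weight 1/36
  (Y=2, X=1, Z=0) weight 1/30
  (Y=2, X=1, Z=1) weight 1/15
  (Y=2, X=1, Z=2) weight 1/15
Group by Y:
  weight(Y=1) = 1/12
  weight(Y=2) = 1/6
Total weight = 1/12 + 1/6 = 1/4
P(Y=1 | obs) = 1/12 / 1/4 = 1/3
P(Y=2 | obs) = 1/6 / 1/4 = 2/3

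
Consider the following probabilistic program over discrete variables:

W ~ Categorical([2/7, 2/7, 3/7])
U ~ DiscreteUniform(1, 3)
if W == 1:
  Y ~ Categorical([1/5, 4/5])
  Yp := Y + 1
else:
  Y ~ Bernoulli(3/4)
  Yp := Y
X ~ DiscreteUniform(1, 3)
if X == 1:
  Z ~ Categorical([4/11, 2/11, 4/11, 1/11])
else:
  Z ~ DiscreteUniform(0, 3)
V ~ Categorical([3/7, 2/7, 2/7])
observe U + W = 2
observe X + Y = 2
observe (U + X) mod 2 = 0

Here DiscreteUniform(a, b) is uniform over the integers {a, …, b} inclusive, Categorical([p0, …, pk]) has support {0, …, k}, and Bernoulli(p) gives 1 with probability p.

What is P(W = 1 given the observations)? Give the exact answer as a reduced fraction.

Enumerate traces; 24 have nonzero weight after conditioning:
  (W=0, U=2, Y=0, X=2, Z=0, V=0) weight 1/1176
  (W=0, U=2, Y=0, X=2, Z=0, V=1) weight 1/1764
  (W=0, U=2, Y=0, X=2, Z=0, V=2) weight 1/1764
  (W=0, U=2, Y=0, X=2, Z=1, V=0) weight 1/1176
  (W=0, U=2, Y=0, X=2, Z=1, V=1) weight 1/1764
  (W=0, U=2, Y=0, X=2, Z=1, V=2) weight 1/1764
  (W=0, U=2, Y=0, X=2, Z=2, V=0) weight 1/1176
  (W=0, U=2, Y=0, X=2, Z=2, V=1) weight 1/1764
  (W=1, U=1, Y=1, X=1, Z=0, V=0) weight 32/8085
  … 15 more
Group by W:
  weight(W=0) = 1/126
  weight(W=1) = 8/315
Total weight = 1/126 + 8/315 = 1/30
P(W=0 | obs) = 1/126 / 1/30 = 5/21
P(W=1 | obs) = 8/315 / 1/30 = 16/21

P(W = 1 | obs) = 16/21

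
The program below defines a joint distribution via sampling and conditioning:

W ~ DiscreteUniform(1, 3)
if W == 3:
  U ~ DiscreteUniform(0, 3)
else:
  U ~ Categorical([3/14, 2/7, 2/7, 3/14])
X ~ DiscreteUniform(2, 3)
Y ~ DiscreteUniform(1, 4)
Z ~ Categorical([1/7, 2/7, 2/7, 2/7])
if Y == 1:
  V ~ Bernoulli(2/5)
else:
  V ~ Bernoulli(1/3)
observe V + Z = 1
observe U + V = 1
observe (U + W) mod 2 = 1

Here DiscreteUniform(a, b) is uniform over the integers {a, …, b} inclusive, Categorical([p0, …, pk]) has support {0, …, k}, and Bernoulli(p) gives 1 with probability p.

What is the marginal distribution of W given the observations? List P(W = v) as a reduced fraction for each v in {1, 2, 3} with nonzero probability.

P(W=1) = 42/299, P(W=2) = 16/23, P(W=3) = 49/299

Enumerate traces; 24 have nonzero weight after conditioning:
  (W=1, U=0, X=2, Y=1, Z=0, V=1) weight 1/1960
  (W=1, U=0, X=2, Y=2, Z=0, V=1) weight 1/2352
  (W=1, U=0, X=2, Y=3, Z=0, V=1) weight 1/2352
  (W=1, U=0, X=2, Y=4, Z=0, V=1) weight 1/2352
  (W=1, U=0, X=3, Y=1, Z=0, V=1) weight 1/1960
  (W=1, U=0, X=3, Y=2, Z=0, V=1) weight 1/2352
  (W=1, U=0, X=3, Y=3, Z=0, V=1) weight 1/2352
  (W=1, U=0, X=3, Y=4, Z=0, V=1) weight 1/2352
  (W=2, U=1, X=2, Y=1, Z=1, V=0) weight 1/490
  (W=3, U=0, X=2, Y=1, Z=0, V=1) weight 1/1680
  … 14 more
Group by W:
  weight(W=1) = 1/280
  weight(W=2) = 13/735
  weight(W=3) = 1/240
Total weight = 1/280 + 13/735 + 1/240 = 299/11760
P(W=1 | obs) = 1/280 / 299/11760 = 42/299
P(W=2 | obs) = 13/735 / 299/11760 = 16/23
P(W=3 | obs) = 1/240 / 299/11760 = 49/299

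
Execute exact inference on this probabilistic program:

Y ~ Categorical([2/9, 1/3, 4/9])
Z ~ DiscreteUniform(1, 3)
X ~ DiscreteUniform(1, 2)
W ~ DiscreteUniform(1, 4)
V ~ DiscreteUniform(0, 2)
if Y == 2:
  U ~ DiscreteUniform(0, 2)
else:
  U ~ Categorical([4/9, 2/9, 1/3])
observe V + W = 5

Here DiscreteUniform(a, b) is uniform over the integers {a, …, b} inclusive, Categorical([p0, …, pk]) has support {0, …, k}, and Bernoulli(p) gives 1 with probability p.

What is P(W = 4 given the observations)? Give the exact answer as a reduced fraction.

Enumerate traces; 108 have nonzero weight after conditioning:
  (Y=0, Z=1, X=1, W=3, V=2, U=0) weight 1/729
  (Y=0, Z=1, X=1, W=3, V=2, U=1) weight 1/1458
  (Y=0, Z=1, X=1, W=3, V=2, U=2) weight 1/972
  (Y=0, Z=1, X=1, W=4, V=1, U=0) weight 1/729
  (Y=0, Z=1, X=1, W=4, V=1, U=1) weight 1/1458
  (Y=0, Z=1, X=1, W=4, V=1, U=2) weight 1/972
  (Y=0, Z=1, X=2, W=3, V=2, U=0) weight 1/729
  (Y=0, Z=1, X=2, W=3, V=2, U=1) weight 1/1458
  … 100 more
Group by W:
  weight(W=3) = 1/12
  weight(W=4) = 1/12
Total weight = 1/12 + 1/12 = 1/6
P(W=3 | obs) = 1/12 / 1/6 = 1/2
P(W=4 | obs) = 1/12 / 1/6 = 1/2

P(W = 4 | obs) = 1/2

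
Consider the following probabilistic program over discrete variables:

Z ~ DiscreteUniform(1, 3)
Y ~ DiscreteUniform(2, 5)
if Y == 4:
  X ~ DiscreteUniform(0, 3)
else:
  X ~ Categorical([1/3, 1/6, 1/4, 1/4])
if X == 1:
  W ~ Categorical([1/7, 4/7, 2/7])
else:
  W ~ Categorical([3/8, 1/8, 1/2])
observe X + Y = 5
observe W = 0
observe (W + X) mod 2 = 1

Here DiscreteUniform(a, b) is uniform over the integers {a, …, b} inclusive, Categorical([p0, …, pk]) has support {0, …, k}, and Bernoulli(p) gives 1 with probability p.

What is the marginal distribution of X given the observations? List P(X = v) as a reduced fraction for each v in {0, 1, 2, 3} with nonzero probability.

Enumerate traces; 6 have nonzero weight after conditioning:
  (Z=1, Y=2, X=3, W=0) weight 1/128
  (Z=1, Y=4, X=1, W=0) weight 1/336
  (Z=2, Y=2, X=3, W=0) weight 1/128
  (Z=2, Y=4, X=1, W=0) weight 1/336
  (Z=3, Y=2, X=3, W=0) weight 1/128
  (Z=3, Y=4, X=1, W=0) weight 1/336
Group by X:
  weight(X=1) = 1/112
  weight(X=3) = 3/128
Total weight = 1/112 + 3/128 = 29/896
P(X=1 | obs) = 1/112 / 29/896 = 8/29
P(X=3 | obs) = 3/128 / 29/896 = 21/29

P(X=1) = 8/29, P(X=3) = 21/29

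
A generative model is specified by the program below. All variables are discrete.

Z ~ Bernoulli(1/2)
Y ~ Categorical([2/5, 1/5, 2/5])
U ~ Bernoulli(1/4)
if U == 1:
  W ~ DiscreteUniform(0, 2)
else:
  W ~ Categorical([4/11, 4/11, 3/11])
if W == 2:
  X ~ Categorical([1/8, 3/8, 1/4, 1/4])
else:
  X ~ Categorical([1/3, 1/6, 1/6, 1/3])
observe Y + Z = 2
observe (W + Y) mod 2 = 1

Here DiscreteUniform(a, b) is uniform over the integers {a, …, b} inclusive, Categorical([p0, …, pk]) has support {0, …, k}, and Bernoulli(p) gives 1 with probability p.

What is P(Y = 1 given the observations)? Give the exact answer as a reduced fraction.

Enumerate traces; 24 have nonzero weight after conditioning:
  (Z=0, Y=2, U=0, W=1, X=0) weight 1/55
  (Z=0, Y=2, U=0, W=1, X=1) weight 1/110
  (Z=0, Y=2, U=0, W=1, X=2) weight 1/110
  (Z=0, Y=2, U=0, W=1, X=3) weight 1/55
  (Z=0, Y=2, U=1, W=1, X=0) weight 1/180
  (Z=0, Y=2, U=1, W=1, X=1) weight 1/360
  (Z=0, Y=2, U=1, W=1, X=2) weight 1/360
  (Z=0, Y=2, U=1, W=1, X=3) weight 1/180
  (Z=1, Y=1, U=0, W=0, X=0) weight 1/110
  … 15 more
Group by Y:
  weight(Y=1) = 17/264
  weight(Y=2) = 47/660
Total weight = 17/264 + 47/660 = 179/1320
P(Y=1 | obs) = 17/264 / 179/1320 = 85/179
P(Y=2 | obs) = 47/660 / 179/1320 = 94/179

P(Y = 1 | obs) = 85/179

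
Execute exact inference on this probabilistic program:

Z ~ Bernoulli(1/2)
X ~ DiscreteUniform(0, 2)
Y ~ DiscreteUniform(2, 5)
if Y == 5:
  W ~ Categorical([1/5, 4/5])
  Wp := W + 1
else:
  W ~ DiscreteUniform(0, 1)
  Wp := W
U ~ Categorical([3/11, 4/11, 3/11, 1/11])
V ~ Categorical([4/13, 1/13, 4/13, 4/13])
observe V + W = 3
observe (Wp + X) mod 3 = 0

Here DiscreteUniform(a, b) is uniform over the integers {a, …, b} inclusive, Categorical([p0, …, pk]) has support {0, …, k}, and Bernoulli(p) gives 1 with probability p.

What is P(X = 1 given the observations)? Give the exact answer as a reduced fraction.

P(X = 1 | obs) = 1/5

Enumerate traces; 64 have nonzero weight after conditioning:
  (Z=0, X=0, Y=2, W=0, U=0, V=3) weight 1/572
  (Z=0, X=0, Y=2, W=0, U=1, V=3) weight 1/429
  (Z=0, X=0, Y=2, W=0, U=2, V=3) weight 1/572
  (Z=0, X=0, Y=2, W=0, U=3, V=3) weight 1/1716
  (Z=0, X=0, Y=3, W=0, U=0, V=3) weight 1/572
  (Z=0, X=0, Y=3, W=0, U=1, V=3) weight 1/429
  (Z=0, X=0, Y=3, W=0, U=2, V=3) weight 1/572
  (Z=0, X=0, Y=3, W=0, U=3, V=3) weight 1/1716
  (Z=0, X=1, Y=5, W=1, U=0, V=2) weight 2/715
  (Z=0, X=2, Y=2, W=1, U=0, V=2) weight 1/572
  … 54 more
Group by X:
  weight(X=0) = 1/26
  weight(X=1) = 4/195
  weight(X=2) = 17/390
Total weight = 1/26 + 4/195 + 17/390 = 4/39
P(X=0 | obs) = 1/26 / 4/39 = 3/8
P(X=1 | obs) = 4/195 / 4/39 = 1/5
P(X=2 | obs) = 17/390 / 4/39 = 17/40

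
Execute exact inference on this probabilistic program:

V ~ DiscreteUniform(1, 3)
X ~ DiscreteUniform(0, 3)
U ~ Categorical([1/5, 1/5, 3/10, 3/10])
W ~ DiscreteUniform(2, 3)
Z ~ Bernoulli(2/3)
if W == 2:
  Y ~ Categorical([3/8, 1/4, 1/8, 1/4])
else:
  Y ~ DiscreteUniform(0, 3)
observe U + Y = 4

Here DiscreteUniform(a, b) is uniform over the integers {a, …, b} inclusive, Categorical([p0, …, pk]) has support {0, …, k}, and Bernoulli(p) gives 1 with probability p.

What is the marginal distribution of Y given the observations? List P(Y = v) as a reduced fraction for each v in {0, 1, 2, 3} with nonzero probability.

Enumerate traces; 144 have nonzero weight after conditioning:
  (V=1, X=0, U=1, W=2, Z=0, Y=3) weight 1/1440
  (V=1, X=0, U=1, W=2, Z=1, Y=3) weight 1/720
  (V=1, X=0, U=1, W=3, Z=0, Y=3) weight 1/1440
  (V=1, X=0, U=1, W=3, Z=1, Y=3) weight 1/720
  (V=1, X=0, U=2, W=2, Z=0, Y=2) weight 1/1920
  (V=1, X=0, U=2, W=2, Z=1, Y=2) weight 1/960
  (V=1, X=0, U=2, W=3, Z=0, Y=2) weight 1/960
  (V=1, X=0, U=2, W=3, Z=1, Y=2) weight 1/480
  (V=1, X=0, U=3, W=2, Z=0, Y=1) weight 1/960
  … 135 more
Group by Y:
  weight(Y=1) = 3/40
  weight(Y=2) = 9/160
  weight(Y=3) = 1/20
Total weight = 3/40 + 9/160 + 1/20 = 29/160
P(Y=1 | obs) = 3/40 / 29/160 = 12/29
P(Y=2 | obs) = 9/160 / 29/160 = 9/29
P(Y=3 | obs) = 1/20 / 29/160 = 8/29

P(Y=1) = 12/29, P(Y=2) = 9/29, P(Y=3) = 8/29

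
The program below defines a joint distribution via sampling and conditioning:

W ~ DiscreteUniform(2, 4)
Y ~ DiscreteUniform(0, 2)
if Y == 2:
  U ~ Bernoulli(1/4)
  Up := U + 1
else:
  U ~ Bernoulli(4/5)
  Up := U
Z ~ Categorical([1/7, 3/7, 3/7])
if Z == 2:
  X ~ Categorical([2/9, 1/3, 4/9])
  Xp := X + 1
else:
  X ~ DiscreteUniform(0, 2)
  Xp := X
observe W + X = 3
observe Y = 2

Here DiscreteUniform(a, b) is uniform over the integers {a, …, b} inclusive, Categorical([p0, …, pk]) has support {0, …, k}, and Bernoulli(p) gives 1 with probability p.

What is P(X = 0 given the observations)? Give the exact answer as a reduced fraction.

P(X = 0 | obs) = 6/13

Enumerate traces; 12 have nonzero weight after conditioning:
  (W=2, Y=2, U=0, Z=0, X=1) weight 1/252
  (W=2, Y=2, U=0, Z=1, X=1) weight 1/84
  (W=2, Y=2, U=0, Z=2, X=1) weight 1/84
  (W=2, Y=2, U=1, Z=0, X=1) weight 1/756
  (W=2, Y=2, U=1, Z=1, X=1) weight 1/252
  (W=2, Y=2, U=1, Z=2, X=1) weight 1/252
  (W=3, Y=2, U=0, Z=0, X=0) weight 1/252
  (W=3, Y=2, U=0, Z=1, X=0) weight 1/84
  … 4 more
Group by X:
  weight(X=0) = 2/63
  weight(X=1) = 1/27
Total weight = 2/63 + 1/27 = 13/189
P(X=0 | obs) = 2/63 / 13/189 = 6/13
P(X=1 | obs) = 1/27 / 13/189 = 7/13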